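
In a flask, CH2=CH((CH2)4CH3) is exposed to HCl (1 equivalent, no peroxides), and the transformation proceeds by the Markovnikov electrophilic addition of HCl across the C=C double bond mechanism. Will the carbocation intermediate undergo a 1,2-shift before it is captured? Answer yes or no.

The first-formed carbocation is secondary.
No single 1,2-shift to an adjacent carbon would produce a more-substituted cation than the one already present, so no rearrangement occurs.

no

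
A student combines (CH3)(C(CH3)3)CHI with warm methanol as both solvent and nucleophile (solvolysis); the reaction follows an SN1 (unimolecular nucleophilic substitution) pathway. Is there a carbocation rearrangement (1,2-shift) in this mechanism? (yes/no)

The first-formed carbocation is secondary.
The adjacent tert-butyl carbon has no hydrogen but bears methyl groups; migration of one methyl with its bonding pair (a 1,2-methyl shift) places the charge on a tertiary centre.
Tertiary is more stable than secondary, so the shift occurs.

yes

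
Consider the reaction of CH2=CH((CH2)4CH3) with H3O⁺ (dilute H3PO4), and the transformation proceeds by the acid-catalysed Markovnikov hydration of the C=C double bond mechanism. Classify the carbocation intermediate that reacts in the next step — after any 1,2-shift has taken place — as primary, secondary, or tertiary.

secondary

Step 1: Electrophilic addition begins with the π(C=C) electrons forming a bond to the proton of H3O⁺. Following Markovnikov's rule, the resulting cation is secondary. H2O is released.
No single 1,2-shift to an adjacent carbon would give a more-substituted cation, so no rearrangement occurs.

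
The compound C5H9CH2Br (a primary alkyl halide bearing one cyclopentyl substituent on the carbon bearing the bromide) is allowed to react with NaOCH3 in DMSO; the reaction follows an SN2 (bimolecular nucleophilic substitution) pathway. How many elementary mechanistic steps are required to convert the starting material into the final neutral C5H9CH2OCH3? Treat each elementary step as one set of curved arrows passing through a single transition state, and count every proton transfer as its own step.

Step 1: CH3O⁻ attacks the back face of the α-carbon while Br⁻ departs with the C–Br bonding pair — a single concerted displacement through a pentacoordinate transition state.
Total: 1 elementary step.

1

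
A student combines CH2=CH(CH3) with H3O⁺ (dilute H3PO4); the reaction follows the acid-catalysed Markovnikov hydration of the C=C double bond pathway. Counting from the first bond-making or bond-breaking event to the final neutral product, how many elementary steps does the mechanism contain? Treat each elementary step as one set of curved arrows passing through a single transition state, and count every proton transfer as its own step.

Step 1: The π electrons of the C=C bond attack a proton of H3O⁺; Markovnikov addition places the new C–H on the less-substituted alkene carbon, so the positive charge ends up on the more-substituted carbon — a secondary carbocation. H2O is released.
(No 1,2-shift: no single shift to an adjacent carbon would give a more stable cation.)
Step 2: Water acts as the nucleophile: an oxygen lone pair bonds to the cationic carbon, giving an oxonium-ion intermediate.
Step 3: Proton transfer from the O–H of the oxonium ion to H2O completes the catalytic cycle and yields the alcohol.
Total: 3 elementary steps.

3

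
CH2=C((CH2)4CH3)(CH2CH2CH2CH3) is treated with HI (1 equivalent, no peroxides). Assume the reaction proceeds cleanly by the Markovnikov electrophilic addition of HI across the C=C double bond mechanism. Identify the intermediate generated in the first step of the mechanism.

Step 1: The π electrons of the C=C bond attack a proton of HI; Markovnikov addition places the new C–H on the less-substituted alkene carbon, so the positive charge ends up on the more-substituted carbon — a tertiary carbocation. The H–I bond breaks heterolytically, releasing I⁻.
After step 1 the species present is a tertiary carbocation.

tertiary carbocation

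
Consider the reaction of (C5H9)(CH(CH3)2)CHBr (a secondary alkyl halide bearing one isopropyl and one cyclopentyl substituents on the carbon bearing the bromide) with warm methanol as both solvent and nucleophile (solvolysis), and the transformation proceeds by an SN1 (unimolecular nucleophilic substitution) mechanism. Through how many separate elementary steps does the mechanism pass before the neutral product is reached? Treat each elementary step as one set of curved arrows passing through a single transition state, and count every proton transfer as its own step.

4

Step 1: Rate-determining heterolysis of the C–Br bond gives Br⁻ and a secondary carbocation.
Step 2: A 1,2-hydride shift from the adjacent isopropyl carbon moves the positive charge from the secondary centre to an adjacent carbon, generating a more stable tertiary carbocation.
Step 3: Nucleophilic capture: the oxygen of CH3OH bonds to the cationic carbon, producing an oxonium-ion intermediate.
Step 4: Deprotonation of the oxonium oxygen by solvent methanol yields the neutral ether.
Total: 4 elementary steps.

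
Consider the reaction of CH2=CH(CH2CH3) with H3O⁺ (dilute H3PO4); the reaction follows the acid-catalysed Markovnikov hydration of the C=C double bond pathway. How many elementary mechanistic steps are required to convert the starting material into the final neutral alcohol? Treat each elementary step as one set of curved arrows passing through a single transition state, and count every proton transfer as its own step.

Step 1: Protonation of the alkene by H3O⁺: the π bond acts as the nucleophile and picks up H⁺, giving the more stable (Markovnikov) secondary carbocation. H2O is released.
(No 1,2-shift: no single shift to an adjacent carbon would give a more stable cation.)
Step 2: A lone pair on the oxygen of H2O attacks the carbocation, forming a C–O bond and an oxonium ion (a protonated alcohol).
Step 3: Deprotonation of the oxonium ion by a water molecule delivers the neutral alcohol and regenerates the acid catalyst.
Total: 3 elementary steps.

3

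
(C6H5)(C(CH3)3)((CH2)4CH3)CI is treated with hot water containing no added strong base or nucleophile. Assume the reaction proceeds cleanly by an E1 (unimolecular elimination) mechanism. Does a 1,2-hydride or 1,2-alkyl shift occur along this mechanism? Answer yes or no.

The first-formed carbocation is tertiary.
No single 1,2-shift to an adjacent carbon would produce a more-substituted cation than the one already present, so no rearrangement occurs.

no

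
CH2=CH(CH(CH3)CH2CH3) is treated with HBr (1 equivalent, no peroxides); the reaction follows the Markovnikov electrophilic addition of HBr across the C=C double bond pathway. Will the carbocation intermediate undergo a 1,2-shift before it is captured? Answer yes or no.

The first-formed carbocation is secondary.
The adjacent sec-butyl carbon already bears 2 other carbon substituents and has a hydrogen to migrate; after a 1,2-hydride shift from that carbon the positive charge sits on a tertiary centre.
Tertiary is more stable than secondary, so the shift occurs.

yes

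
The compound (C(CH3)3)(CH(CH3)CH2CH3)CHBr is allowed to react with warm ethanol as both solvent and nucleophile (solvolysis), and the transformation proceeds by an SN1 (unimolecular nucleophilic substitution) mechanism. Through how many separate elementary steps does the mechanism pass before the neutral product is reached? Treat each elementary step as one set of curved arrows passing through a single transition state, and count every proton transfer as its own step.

Step 1: The C–Br bond breaks with both electrons going to the bromide; Br⁻ leaves and a secondary carbocation remains.
Step 2: Carbocation rearrangement: a 1,2-hydride shift from the adjacent sec-butyl carbon converts the initially-formed secondary cation into the more stable tertiary cation.
Step 3: Nucleophilic capture: the oxygen of CH3CH2OH bonds to the cationic carbon, producing an oxonium-ion intermediate.
Step 4: A second solvent molecule removes the proton on oxygen, giving the neutral ether product.
Total: 4 elementary steps.

4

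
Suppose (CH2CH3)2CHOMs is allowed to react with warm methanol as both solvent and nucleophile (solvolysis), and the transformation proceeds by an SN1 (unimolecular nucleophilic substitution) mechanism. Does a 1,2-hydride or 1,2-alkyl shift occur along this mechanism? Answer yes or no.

The first-formed carbocation is secondary.
No single 1,2-shift to an adjacent carbon would produce a more-substituted cation than the one already present, so no rearrangement occurs.

no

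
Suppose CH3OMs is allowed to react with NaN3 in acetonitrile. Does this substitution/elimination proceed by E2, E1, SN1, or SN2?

Conditions: a methyl substrate with a strong nucleophile in the polar aprotic solvent acetonitrile.
These conditions are the textbook signature of the SN2 pathway.
An unhindered substrate with a strong nucleophile in a polar aprotic solvent favours one-step backside displacement.

SN2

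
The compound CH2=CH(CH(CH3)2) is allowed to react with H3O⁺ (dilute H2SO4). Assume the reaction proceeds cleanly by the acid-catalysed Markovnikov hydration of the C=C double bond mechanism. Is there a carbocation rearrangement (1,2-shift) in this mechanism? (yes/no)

yes

The first-formed carbocation is secondary.
The adjacent isopropyl carbon already bears 2 other carbon substituents and has a hydrogen to migrate; after a 1,2-hydride shift from that carbon the positive charge sits on a tertiary centre.
Tertiary is more stable than secondary, so the shift occurs.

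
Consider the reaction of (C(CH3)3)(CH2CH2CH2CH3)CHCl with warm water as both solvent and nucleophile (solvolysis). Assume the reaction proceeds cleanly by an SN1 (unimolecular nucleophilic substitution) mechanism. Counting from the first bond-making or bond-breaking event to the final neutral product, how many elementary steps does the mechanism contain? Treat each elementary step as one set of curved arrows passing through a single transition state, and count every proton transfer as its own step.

4

Step 1: Ionisation: the C–Cl σ-bond cleaves heterolytically; both bonding electrons depart with Cl⁻, leaving a secondary carbocation at the α-carbon.
Step 2: A 1,2-methyl shift from the adjacent tert-butyl carbon moves the positive charge from the secondary centre to an adjacent carbon, generating a more stable tertiary carbocation.
Step 3: A lone pair on the oxygen of H2O attacks the carbocation, forming a new C–O σ-bond and an oxonium ion.
Step 4: A second solvent molecule removes the proton on oxygen, giving the neutral alcohol product.
Total: 4 elementary steps.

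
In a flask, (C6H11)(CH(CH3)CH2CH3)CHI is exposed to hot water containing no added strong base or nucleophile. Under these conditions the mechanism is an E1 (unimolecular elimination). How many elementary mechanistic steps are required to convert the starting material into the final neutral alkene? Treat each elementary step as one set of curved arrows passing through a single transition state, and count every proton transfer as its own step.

Step 1: The C–I bond breaks with both electrons going to the iodide; I⁻ leaves and a secondary carbocation remains.
Step 2: A hydride (H with its bonding pair) migrates from the adjacent cyclohexyl carbon to the cationic centre — a 1,2-hydride shift — upgrading the secondary cation to a tertiary one.
Step 3: A water molecule (solvent) deprotonates a β-carbon; as the C–H bond breaks, those electrons form the new alkene π bond.
Total: 3 elementary steps.

3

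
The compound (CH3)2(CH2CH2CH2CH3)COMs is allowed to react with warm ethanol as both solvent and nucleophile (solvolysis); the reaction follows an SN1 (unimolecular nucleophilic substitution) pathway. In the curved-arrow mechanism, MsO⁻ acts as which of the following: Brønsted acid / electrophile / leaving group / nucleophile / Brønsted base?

Step 1: Rate-determining heterolysis of the C–O bond gives MsO⁻ and a tertiary carbocation.
MsO⁻ departs with both electrons of the breaking σ-bond — that is the definition of a leaving group.

leaving group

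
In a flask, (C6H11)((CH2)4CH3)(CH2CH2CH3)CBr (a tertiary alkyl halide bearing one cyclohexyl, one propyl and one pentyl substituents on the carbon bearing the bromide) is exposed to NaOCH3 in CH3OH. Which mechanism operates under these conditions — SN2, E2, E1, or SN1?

E2

Conditions: a strong base with a tertiary substrate bearing a β-hydrogen.
These conditions are the textbook signature of the E2 pathway.
A strong (often hindered) base removes a β-H in concert with loss of the leaving group — bimolecular elimination.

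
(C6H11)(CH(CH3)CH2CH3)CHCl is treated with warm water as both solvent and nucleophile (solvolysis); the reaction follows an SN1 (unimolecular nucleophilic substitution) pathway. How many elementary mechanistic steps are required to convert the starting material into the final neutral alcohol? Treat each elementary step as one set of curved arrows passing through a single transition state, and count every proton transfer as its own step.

4

Step 1: Rate-determining heterolysis of the C–Cl bond gives Cl⁻ and a secondary carbocation.
Step 2: A 1,2-hydride shift from the adjacent cyclohexyl carbon moves the positive charge from the secondary centre to an adjacent carbon, generating a more stable tertiary carbocation.
Step 3: Nucleophilic capture: the oxygen of H2O bonds to the cationic carbon, producing an oxonium-ion intermediate.
Step 4: Deprotonation of the oxonium oxygen by solvent water yields the neutral alcohol.
Total: 4 elementary steps.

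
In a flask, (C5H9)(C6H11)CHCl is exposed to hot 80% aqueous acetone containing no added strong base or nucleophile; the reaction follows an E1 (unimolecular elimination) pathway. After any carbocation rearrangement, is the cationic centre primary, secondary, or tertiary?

tertiary

Step 1: Rate-determining heterolysis of the C–Cl bond gives Cl⁻ and a secondary carbocation.
Step 2: A 1,2-hydride shift from the adjacent cyclohexyl carbon moves the positive charge from the secondary centre to an adjacent carbon, generating a more stable tertiary carbocation.
The cation rearranges from secondary to tertiary via a 1,2-hydride shift from the adjacent cyclohexyl carbon; the tertiary cation is what reacts next.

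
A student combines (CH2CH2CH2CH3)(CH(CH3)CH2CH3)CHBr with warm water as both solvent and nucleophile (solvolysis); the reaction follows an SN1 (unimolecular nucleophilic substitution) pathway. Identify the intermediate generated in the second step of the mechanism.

Step 1: The C–Br bond breaks with both electrons going to the bromide; Br⁻ leaves and a secondary carbocation remains.
Step 2: Carbocation rearrangement: a 1,2-hydride shift from the adjacent sec-butyl carbon converts the initially-formed secondary cation into the more stable tertiary cation.
After step 2 the species present is a tertiary carbocation.

tertiary carbocation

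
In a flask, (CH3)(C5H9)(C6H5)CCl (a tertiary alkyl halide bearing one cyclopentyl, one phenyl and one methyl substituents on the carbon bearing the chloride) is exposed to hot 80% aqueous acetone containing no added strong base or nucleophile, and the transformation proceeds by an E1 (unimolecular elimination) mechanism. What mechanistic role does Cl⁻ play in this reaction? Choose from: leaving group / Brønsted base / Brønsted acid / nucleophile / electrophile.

leaving group

Step 1: Rate-determining heterolysis of the C–Cl bond gives Cl⁻ and a tertiary carbocation.
Cl⁻ departs with both electrons of the breaking σ-bond — that is the definition of a leaving group.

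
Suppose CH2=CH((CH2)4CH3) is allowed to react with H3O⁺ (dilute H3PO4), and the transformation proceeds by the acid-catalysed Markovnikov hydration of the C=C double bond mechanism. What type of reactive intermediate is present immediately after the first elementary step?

secondary carbocation

Step 1: Electrophilic addition begins with the π(C=C) electrons forming a bond to the proton of H3O⁺. Following Markovnikov's rule, the resulting cation is secondary. H2O is released.
After step 1 the species present is a secondary carbocation.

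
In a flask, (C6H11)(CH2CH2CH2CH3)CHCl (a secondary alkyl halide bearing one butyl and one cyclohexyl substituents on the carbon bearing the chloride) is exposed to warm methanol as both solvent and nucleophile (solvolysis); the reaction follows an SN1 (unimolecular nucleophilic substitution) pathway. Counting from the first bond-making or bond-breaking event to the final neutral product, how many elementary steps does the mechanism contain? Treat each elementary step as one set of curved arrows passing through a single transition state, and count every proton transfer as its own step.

4

Step 1: Unassisted departure of Cl⁻ (taking the C–Cl bonding pair) generates a secondary carbocation.
Step 2: A 1,2-hydride shift from the adjacent cyclohexyl carbon moves the positive charge from the secondary centre to an adjacent carbon, generating a more stable tertiary carbocation.
Step 3: Nucleophilic capture: the oxygen of CH3OH bonds to the cationic carbon, producing an oxonium-ion intermediate.
Step 4: A second solvent molecule removes the proton on oxygen, giving the neutral ether product.
Total: 4 elementary steps.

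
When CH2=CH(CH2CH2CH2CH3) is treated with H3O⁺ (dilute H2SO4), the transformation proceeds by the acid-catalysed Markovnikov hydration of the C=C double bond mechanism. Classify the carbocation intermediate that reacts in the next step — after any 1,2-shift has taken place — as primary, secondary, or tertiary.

secondary

Step 1: The π electrons of the C=C bond attack a proton of H3O⁺; Markovnikov addition places the new C–H on the less-substituted alkene carbon, so the positive charge ends up on the more-substituted carbon — a secondary carbocation. H2O is released.
No single 1,2-shift to an adjacent carbon would give a more-substituted cation, so no rearrangement occurs.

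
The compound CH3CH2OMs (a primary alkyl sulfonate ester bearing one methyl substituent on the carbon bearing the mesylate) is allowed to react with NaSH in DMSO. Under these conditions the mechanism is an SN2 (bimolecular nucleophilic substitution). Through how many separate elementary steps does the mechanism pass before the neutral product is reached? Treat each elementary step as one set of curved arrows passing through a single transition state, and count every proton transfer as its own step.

Step 1: Backside attack by HS⁻ on the carbon bearing the mesylate: the new C–S bond forms as the C–O bond breaks, with Walden inversion at carbon.
Total: 1 elementary step.

1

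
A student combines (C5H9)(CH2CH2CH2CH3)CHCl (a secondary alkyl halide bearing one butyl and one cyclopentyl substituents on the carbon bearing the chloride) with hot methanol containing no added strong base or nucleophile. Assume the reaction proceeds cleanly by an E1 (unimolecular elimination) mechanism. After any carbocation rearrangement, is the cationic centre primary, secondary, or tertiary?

tertiary

Step 1: Rate-determining heterolysis of the C–Cl bond gives Cl⁻ and a secondary carbocation.
Step 2: A hydride (H with its bonding pair) migrates from the adjacent cyclopentyl carbon to the cationic centre — a 1,2-hydride shift — upgrading the secondary cation to a tertiary one.
The cation rearranges from secondary to tertiary via a 1,2-hydride shift from the adjacent cyclopentyl carbon; the tertiary cation is what reacts next.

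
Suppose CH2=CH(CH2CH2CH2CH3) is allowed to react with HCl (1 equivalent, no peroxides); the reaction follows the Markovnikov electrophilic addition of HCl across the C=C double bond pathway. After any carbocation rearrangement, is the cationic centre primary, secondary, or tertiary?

secondary

Step 1: Protonation of the alkene by HCl: the π bond acts as the nucleophile and picks up H⁺, giving the more stable (Markovnikov) secondary carbocation. The H–Cl bond breaks heterolytically, releasing Cl⁻.
No single 1,2-shift to an adjacent carbon would give a more-substituted cation, so no rearrangement occurs.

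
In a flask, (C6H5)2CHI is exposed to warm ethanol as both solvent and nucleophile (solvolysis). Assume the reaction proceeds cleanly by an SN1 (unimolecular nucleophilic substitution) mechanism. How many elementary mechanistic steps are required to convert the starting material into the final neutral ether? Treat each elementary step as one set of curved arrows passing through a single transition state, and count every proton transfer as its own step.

Step 1: Unassisted departure of I⁻ (taking the C–I bonding pair) generates a secondary carbocation.
(No 1,2-shift: no single shift to an adjacent carbon would give a more stable cation.)
Step 2: Nucleophilic capture: the oxygen of CH3CH2OH bonds to the cationic carbon, producing an oxonium-ion intermediate.
Step 3: Deprotonation of the oxonium oxygen by solvent ethanol yields the neutral ether.
Total: 3 elementary steps.

3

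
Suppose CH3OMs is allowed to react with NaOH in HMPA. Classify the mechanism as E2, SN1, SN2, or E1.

Conditions: a methyl substrate with a strong nucleophile in the polar aprotic solvent HMPA.
These conditions are the textbook signature of the SN2 pathway.
An unhindered substrate with a strong nucleophile in a polar aprotic solvent favours one-step backside displacement.

SN2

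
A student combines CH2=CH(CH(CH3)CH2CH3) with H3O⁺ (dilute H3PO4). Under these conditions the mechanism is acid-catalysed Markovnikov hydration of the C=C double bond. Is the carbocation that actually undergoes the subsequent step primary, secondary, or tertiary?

tertiary

Step 1: Electrophilic addition begins with the π(C=C) electrons forming a bond to the proton of H3O⁺. Following Markovnikov's rule, the resulting cation is secondary. H2O is released.
Step 2: A hydride (H with its bonding pair) migrates from the adjacent sec-butyl carbon to the cationic centre — a 1,2-hydride shift — upgrading the secondary cation to a tertiary one.
The cation rearranges from secondary to tertiary via a 1,2-hydride shift from the adjacent sec-butyl carbon; the tertiary cation is what reacts next.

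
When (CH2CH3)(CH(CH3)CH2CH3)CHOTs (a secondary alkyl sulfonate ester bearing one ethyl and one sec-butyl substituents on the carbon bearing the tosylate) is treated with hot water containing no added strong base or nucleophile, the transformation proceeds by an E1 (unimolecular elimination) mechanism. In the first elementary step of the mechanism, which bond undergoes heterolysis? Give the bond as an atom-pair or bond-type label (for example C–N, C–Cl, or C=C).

C–O

Step 1: Rate-determining heterolysis of the C–O bond gives TsO⁻ and a secondary carbocation.
The bond broken in this step is the C–O bond.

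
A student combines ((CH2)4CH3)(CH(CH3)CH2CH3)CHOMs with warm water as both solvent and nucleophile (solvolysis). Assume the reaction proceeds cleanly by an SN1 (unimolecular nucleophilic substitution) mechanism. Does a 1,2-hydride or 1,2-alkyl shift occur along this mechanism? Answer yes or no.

The first-formed carbocation is secondary.
The adjacent sec-butyl carbon already bears 2 other carbon substituents and has a hydrogen to migrate; after a 1,2-hydride shift from that carbon the positive charge sits on a tertiary centre.
Tertiary is more stable than secondary, so the shift occurs.

yes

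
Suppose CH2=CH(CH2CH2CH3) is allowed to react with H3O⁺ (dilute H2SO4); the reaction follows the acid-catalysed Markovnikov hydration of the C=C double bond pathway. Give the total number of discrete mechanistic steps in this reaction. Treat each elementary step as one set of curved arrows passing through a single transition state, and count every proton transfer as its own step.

3

Step 1: Electrophilic addition begins with the π(C=C) electrons forming a bond to the proton of H3O⁺. Following Markovnikov's rule, the resulting cation is secondary. H2O is released.
(No 1,2-shift: no single shift to an adjacent carbon would give a more stable cation.)
Step 2: A lone pair on the oxygen of H2O attacks the carbocation, forming a C–O bond and an oxonium ion (a protonated alcohol).
Step 3: Proton transfer from the O–H of the oxonium ion to H2O completes the catalytic cycle and yields the alcohol.
Total: 3 elementary steps.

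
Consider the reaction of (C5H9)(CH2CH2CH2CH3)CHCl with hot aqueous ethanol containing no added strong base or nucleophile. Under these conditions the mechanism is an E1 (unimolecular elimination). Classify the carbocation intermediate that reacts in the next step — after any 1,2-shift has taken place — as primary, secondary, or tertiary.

tertiary

Step 1: Ionisation: the C–Cl σ-bond cleaves heterolytically; both bonding electrons depart with Cl⁻, leaving a secondary carbocation at the α-carbon.
Step 2: A hydride (H with its bonding pair) migrates from the adjacent cyclopentyl carbon to the cationic centre — a 1,2-hydride shift — upgrading the secondary cation to a tertiary one.
The cation rearranges from secondary to tertiary via a 1,2-hydride shift from the adjacent cyclopentyl carbon; the tertiary cation is what reacts next.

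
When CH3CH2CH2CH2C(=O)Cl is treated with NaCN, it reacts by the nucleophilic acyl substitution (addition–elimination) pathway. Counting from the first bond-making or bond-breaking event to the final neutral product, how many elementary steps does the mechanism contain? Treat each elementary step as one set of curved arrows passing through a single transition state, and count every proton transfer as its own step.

Step 1: Nucleophilic addition of CN⁻ to the acyl carbon breaks the π(C=O) bond and yields a tetrahedral, anionic intermediate.
Step 2: Collapse of the tetrahedral intermediate: the alkoxide oxygen pushes its lone pair back to re-form C=O while Cl⁻ leaves.
Total: 2 elementary steps.

2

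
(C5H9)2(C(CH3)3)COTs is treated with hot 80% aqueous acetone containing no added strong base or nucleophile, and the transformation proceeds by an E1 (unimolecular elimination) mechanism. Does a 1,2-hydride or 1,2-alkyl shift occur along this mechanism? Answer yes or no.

The first-formed carbocation is tertiary.
No single 1,2-shift to an adjacent carbon would produce a more-substituted cation than the one already present, so no rearrangement occurs.

no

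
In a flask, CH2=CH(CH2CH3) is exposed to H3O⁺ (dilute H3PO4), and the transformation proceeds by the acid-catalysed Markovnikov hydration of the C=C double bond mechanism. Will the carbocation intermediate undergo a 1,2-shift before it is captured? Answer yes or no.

no

The first-formed carbocation is secondary.
No single 1,2-shift to an adjacent carbon would produce a more-substituted cation than the one already present, so no rearrangement occurs.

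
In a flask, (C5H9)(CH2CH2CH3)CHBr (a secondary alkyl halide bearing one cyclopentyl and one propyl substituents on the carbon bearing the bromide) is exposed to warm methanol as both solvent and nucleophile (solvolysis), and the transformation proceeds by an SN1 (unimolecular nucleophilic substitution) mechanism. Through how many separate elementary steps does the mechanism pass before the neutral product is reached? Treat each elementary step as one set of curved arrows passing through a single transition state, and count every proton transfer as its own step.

4

Step 1: Unassisted departure of Br⁻ (taking the C–Br bonding pair) generates a secondary carbocation.
Step 2: A hydride (H with its bonding pair) migrates from the adjacent cyclopentyl carbon to the cationic centre — a 1,2-hydride shift — upgrading the secondary cation to a tertiary one.
Step 3: A lone pair on the oxygen of CH3OH attacks the carbocation, forming a new C–O σ-bond and an oxonium ion.
Step 4: Proton transfer from the O–H of the oxonium ion to a solvent molecule delivers the neutral ether.
Total: 4 elementary steps.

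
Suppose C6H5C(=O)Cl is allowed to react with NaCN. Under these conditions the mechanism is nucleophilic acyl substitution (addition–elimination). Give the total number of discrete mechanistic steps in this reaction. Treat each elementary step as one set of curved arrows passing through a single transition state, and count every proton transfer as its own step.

2

Step 1: Nucleophilic addition of CN⁻ to the acyl carbon breaks the π(C=O) bond and yields a tetrahedral, anionic intermediate.
Step 2: Elimination step: re-formation of the carbonyl π bond drives out Cl⁻, giving the new acyl compound.
Total: 2 elementary steps.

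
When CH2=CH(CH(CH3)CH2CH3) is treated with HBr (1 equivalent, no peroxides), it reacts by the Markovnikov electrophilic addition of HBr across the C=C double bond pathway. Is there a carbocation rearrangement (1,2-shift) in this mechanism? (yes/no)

The first-formed carbocation is secondary.
The adjacent sec-butyl carbon already bears 2 other carbon substituents and has a hydrogen to migrate; after a 1,2-hydride shift from that carbon the positive charge sits on a tertiary centre.
Tertiary is more stable than secondary, so the shift occurs.

yes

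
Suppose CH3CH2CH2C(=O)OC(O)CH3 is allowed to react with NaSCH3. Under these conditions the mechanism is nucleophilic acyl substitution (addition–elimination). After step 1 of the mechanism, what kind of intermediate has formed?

tetrahedral intermediate

Step 1: Nucleophilic addition of CH3S⁻ to the acyl carbon breaks the π(C=O) bond and yields a tetrahedral, anionic intermediate.
After step 1 the species present is a tetrahedral intermediate.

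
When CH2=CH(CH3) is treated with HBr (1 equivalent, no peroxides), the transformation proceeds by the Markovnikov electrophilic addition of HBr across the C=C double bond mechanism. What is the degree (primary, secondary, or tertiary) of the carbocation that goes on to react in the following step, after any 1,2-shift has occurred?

Step 1: Protonation of the alkene by HBr: the π bond acts as the nucleophile and picks up H⁺, giving the more stable (Markovnikov) secondary carbocation. The H–Br bond breaks heterolytically, releasing Br⁻.
No single 1,2-shift to an adjacent carbon would give a more-substituted cation, so no rearrangement occurs.

secondary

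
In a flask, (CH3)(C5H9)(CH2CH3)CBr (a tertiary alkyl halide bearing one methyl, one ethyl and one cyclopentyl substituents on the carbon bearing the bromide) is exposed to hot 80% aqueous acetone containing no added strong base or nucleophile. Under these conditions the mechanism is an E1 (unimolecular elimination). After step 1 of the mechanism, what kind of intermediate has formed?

tertiary carbocation

Step 1: Ionisation: the C–Br σ-bond cleaves heterolytically; both bonding electrons depart with Br⁻, leaving a tertiary carbocation at the α-carbon.
After step 1 the species present is a tertiary carbocation.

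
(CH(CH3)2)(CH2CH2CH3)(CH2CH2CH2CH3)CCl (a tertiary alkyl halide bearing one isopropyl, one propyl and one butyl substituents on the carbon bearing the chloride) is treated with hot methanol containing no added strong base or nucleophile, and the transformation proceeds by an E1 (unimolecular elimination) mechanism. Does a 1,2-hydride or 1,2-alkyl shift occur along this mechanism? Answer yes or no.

no

The first-formed carbocation is tertiary.
No single 1,2-shift to an adjacent carbon would produce a more-substituted cation than the one already present, so no rearrangement occurs.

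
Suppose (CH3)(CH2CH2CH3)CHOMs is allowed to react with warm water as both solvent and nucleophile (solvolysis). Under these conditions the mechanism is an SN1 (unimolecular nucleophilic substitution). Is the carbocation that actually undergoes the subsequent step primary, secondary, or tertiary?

secondary

Step 1: Rate-determining heterolysis of the C–O bond gives MsO⁻ and a secondary carbocation.
No single 1,2-shift to an adjacent carbon would give a more-substituted cation, so no rearrangement occurs.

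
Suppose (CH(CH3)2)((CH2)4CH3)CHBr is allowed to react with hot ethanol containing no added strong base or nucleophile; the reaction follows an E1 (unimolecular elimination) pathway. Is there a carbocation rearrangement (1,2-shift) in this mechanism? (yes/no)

The first-formed carbocation is secondary.
The adjacent isopropyl carbon already bears 2 other carbon substituents and has a hydrogen to migrate; after a 1,2-hydride shift from that carbon the positive charge sits on a tertiary centre.
Tertiary is more stable than secondary, so the shift occurs.

yes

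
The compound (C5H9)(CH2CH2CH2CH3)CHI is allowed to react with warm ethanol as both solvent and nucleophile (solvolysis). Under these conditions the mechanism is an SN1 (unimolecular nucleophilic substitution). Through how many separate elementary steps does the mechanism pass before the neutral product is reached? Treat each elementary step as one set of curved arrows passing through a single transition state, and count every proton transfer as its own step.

Step 1: Rate-determining heterolysis of the C–I bond gives I⁻ and a secondary carbocation.
Step 2: A hydride (H with its bonding pair) migrates from the adjacent cyclopentyl carbon to the cationic centre — a 1,2-hydride shift — upgrading the secondary cation to a tertiary one.
Step 3: CH3CH2OH donates an oxygen lone pair into the empty p orbital of the cation, giving a protonated ether (an oxonium ion).
Step 4: Proton transfer from the O–H of the oxonium ion to a solvent molecule delivers the neutral ether.
Total: 4 elementary steps.

4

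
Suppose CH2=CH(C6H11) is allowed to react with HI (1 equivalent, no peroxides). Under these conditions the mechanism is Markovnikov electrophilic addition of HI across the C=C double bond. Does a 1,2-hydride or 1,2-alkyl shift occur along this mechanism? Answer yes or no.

The first-formed carbocation is secondary.
The adjacent cyclohexyl carbon already bears 2 other carbon substituents and has a hydrogen to migrate; after a 1,2-hydride shift from that carbon the positive charge sits on a tertiary centre.
Tertiary is more stable than secondary, so the shift occurs.

yes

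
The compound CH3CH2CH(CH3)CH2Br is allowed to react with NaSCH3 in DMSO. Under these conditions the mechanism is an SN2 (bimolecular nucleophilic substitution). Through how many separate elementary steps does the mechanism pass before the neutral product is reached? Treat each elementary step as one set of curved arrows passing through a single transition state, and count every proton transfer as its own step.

1

Step 1: Backside attack by CH3S⁻ on the carbon bearing the bromide: the new C–S bond forms as the C–Br bond breaks, with Walden inversion at carbon.
Total: 1 elementary step.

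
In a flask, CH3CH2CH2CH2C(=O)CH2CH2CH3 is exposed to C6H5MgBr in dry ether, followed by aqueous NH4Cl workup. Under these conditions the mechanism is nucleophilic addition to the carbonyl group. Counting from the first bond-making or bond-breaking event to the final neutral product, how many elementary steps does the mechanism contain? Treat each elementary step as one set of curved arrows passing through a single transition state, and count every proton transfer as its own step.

2

Step 1: the carbanion-like carbon of C6H5MgBr attacks the sp² carbonyl carbon; the C=O π bond breaks and the electrons end up as a lone pair on the alkoxide oxygen of the tetrahedral intermediate.
Step 2: Protonation of the alkoxide by aqueous NH4Cl workup furnishes an alcohol.
Total: 2 elementary steps.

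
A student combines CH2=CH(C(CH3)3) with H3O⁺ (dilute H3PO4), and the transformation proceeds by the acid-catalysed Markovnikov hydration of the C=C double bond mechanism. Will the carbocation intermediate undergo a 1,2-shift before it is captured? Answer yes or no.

yes

The first-formed carbocation is secondary.
The adjacent tert-butyl carbon has no hydrogen but bears methyl groups; migration of one methyl with its bonding pair (a 1,2-methyl shift) places the charge on a tertiary centre.
Tertiary is more stable than secondary, so the shift occurs.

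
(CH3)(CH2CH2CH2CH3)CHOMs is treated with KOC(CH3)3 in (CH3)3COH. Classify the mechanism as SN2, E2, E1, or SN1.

Conditions: a strong/bulky base with a secondary substrate bearing a β-hydrogen.
These conditions are the textbook signature of the E2 pathway.
A strong (often hindered) base removes a β-H in concert with loss of the leaving group — bimolecular elimination.

E2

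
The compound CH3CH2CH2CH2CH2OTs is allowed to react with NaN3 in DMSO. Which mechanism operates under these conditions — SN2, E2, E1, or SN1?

Conditions: a primary substrate with a strong nucleophile in the polar aprotic solvent DMSO.
These conditions are the textbook signature of the SN2 pathway.
An unhindered substrate with a strong nucleophile in a polar aprotic solvent favours one-step backside displacement.

SN2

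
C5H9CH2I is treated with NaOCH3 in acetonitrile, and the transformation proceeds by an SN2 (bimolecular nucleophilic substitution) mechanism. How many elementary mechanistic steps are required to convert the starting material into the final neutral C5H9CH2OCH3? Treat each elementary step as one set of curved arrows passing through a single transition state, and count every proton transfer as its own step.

1

Step 1: The methoxide nucleophile donates a lone pair from O to the α-carbon in a backside attack; simultaneously the C–I σ-bond breaks and both of its electrons leave with I⁻. One concerted step with inversion of configuration.
Total: 1 elementary step.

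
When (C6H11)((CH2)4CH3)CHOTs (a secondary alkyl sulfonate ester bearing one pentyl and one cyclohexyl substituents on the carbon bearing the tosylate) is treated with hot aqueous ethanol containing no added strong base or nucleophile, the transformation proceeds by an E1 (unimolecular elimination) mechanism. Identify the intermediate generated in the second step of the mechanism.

Step 1: Rate-determining heterolysis of the C–O bond gives TsO⁻ and a secondary carbocation.
Step 2: A hydride (H with its bonding pair) migrates from the adjacent cyclohexyl carbon to the cationic centre — a 1,2-hydride shift — upgrading the secondary cation to a tertiary one.
After step 2 the species present is a tertiary carbocation.

tertiary carbocation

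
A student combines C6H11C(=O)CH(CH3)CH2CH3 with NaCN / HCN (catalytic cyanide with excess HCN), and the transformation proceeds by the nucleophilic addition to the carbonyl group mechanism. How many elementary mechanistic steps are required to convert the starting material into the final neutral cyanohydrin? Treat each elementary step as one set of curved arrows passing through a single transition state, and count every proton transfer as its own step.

Step 1: A lone pair / filled orbital on CN⁻ attacks the electrophilic carbonyl carbon; the π(C=O) electrons shift onto oxygen, producing a tetrahedral alkoxide intermediate.
Step 2: The alkoxide is protonated in situ by undissociated HCN, yielding a cyanohydrin; the CN⁻ so formed carries on the cycle.
Total: 2 elementary steps.

2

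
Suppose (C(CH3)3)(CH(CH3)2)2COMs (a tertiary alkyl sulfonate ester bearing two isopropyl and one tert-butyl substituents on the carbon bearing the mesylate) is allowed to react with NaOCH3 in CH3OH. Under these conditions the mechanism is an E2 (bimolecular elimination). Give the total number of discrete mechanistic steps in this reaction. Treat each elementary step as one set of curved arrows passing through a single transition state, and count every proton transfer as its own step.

1

Step 1: In one step, CH3O⁻ pulls off a β-proton, the C–O bond cleaves, and a C=C double bond forms between the α- and β-carbons (E2, anti elimination).
Total: 1 elementary step.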